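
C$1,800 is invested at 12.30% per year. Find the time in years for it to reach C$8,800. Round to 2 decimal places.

13.68 years

(1+i)^n = 8800/1800 = 4.88889, so n = ln 4.88889 / ln 1.123 = 13.6803 years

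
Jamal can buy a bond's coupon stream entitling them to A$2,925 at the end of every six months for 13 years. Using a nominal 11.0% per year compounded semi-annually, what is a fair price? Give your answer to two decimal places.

With 2 periods per year: i = 0.055, n = 26.
Annuity factor a(26|0.055) = 13.662495; PV = 2925 × 13.662495 = 39,962.7991

A$39,962.80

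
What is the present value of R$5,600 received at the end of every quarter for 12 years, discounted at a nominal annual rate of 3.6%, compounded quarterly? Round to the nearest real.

R$217,488

i = 0.036/4 = 0.009 per quarter; n = 12·4 = 48.
PV = 5600 × [1 − (1+0.009)^(−48)] / 0.009 = 5600 × 38.837208 = 217,488.3629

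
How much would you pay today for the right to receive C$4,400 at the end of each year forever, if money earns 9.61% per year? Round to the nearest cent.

PV = C/r = 4400/0.0961 = 45,785.6400

C$45,785.64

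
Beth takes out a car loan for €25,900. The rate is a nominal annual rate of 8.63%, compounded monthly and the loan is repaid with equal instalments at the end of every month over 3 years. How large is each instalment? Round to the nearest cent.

€819.16

With 12 periods per year: i = 0.00719167, n = 36.
Annuity-PV factor = 31.617744; PMT = 25900 / 31.617744 = 819.1603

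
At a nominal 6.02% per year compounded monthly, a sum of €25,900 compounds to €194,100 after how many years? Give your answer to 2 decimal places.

Periodic rate i = 0.0602/12 = 0.00501667.
(1+i)^n = 194100/25900 = 7.49421, so n = ln 7.49421 / ln 1.00502 = 402.4940 months
= 402.4940/12 years

33.54 years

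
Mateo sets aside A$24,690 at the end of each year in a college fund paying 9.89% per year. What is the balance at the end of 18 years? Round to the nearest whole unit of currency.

Accumulation factor s(18|0.0989) = 45.102982; FV = 24690 × 45.102982 = 1,113,592.6329

A$1,113,593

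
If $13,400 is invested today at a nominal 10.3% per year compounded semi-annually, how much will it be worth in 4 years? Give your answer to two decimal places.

$20,025.30

i = 0.103/2 = 0.0515 per half-year; n = 4·2 = 8.
13,400 × (1+0.0515)^8 = 13,400 × 1.494425 = 20,025.2992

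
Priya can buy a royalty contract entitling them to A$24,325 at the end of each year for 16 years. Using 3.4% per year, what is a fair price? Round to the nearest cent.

A$296,410.99

PV = 24325 × [1 − (1+0.034)^(−16)] / 0.034 = 24325 × 12.185447 = 296,410.9885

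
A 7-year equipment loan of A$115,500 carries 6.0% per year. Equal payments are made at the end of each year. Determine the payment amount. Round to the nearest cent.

A$20,690.09

Annuity-PV factor = 5.582381; PMT = 115500 / 5.582381 = 20,690.0946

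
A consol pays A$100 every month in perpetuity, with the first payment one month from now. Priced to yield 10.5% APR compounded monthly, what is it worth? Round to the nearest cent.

Periodic rate i = 0.105/12 = 0.00875.
PV = C/r = 100/0.00875 = 11,428.5714

A$11,428.57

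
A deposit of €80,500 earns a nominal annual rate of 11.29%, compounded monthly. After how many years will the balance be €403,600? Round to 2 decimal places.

Periodic rate i = 0.1129/12 = 0.00940833.
n = ln(403600/80500) / ln(1+0.00940833) = ln(5.01366) / 0.009364 = 172.1601 months
= 172.1601/12 years

14.35 years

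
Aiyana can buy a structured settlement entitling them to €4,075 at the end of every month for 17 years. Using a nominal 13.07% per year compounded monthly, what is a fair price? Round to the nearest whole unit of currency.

With 12 periods per year: i = 0.0108917, n = 204.
PV = PMT · [1 − (1+i)^(−n)] / i = 4075 · 81.740195 = 333,091.2958

€333,091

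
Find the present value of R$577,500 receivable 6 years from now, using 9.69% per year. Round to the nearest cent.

R$331,550.56

PV = FV·(1+i)^(−n) = 577,500 × 0.574114 = 331,550.5630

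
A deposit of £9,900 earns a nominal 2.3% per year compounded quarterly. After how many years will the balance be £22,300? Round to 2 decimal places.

Periodic rate i = 0.023/4 = 0.00575.
(1+i)^n = 22300/9900 = 2.25253, so n = ln 2.25253 / ln 1.00575 = 141.6321 quarters
= 141.6321/4 years

35.41 years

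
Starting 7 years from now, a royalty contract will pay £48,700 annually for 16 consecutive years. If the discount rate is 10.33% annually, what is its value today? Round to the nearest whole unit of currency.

£207,156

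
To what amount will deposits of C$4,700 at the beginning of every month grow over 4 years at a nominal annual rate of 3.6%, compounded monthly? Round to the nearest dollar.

i = 0.036/12 = 0.003 per month; n = 4·12 = 48.
Accumulation factor s(48|0.003) × (1+i) = 51.699695; FV = 4700 × 51.699695 = 242,988.5645
(annuity-due: payments at period start, so ×(1+i).)

C$242,989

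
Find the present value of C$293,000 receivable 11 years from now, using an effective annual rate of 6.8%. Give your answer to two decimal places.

PV = 293,000 / (1 + 0.068)^11 = 293,000 / 2.061977 = 142,096.6505

C$142,096.65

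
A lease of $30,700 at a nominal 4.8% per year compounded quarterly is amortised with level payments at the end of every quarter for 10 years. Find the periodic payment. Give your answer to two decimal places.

$970.89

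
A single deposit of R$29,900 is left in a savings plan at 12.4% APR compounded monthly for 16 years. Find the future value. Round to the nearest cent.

R$215,223.69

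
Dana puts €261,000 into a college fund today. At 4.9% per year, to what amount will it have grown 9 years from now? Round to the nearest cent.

€401,439.31

FV = 261,000 × (1 + 0.049)^9 = 401,439.3133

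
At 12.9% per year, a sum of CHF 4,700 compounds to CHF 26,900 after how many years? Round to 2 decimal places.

n = ln(26900/4700) / ln(1+0.129) = ln(5.72340) / 0.121332 = 14.3784 years

14.38 years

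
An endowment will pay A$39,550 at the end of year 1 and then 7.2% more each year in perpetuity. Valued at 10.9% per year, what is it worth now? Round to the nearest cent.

PV = PMT / (i − g) = 39550 / (0.109 − 0.072) = 39550 / 0.037000 = 1,068,918.9189

A$1,068,918.92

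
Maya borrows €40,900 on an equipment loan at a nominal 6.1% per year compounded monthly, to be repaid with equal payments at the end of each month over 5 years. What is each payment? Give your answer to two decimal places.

With 12 periods per year: i = 0.00508333, n = 60.
Annuity-PV factor = 51.601359; PMT = 40900 / 51.601359 = 792.6148

€792.61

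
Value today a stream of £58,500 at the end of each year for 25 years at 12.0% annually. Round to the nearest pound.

£458,824

PV = PMT · [1 − (1+i)^(−n)] / i = 58500 · 7.843139 = 458,823.6381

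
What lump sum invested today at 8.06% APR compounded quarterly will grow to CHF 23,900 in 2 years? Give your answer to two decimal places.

Periodic rate i = 0.0806/4 = 0.02015; n = 2 × 4 = 8 periods.
Discount factor = (1+0.02015)^(−8) = 0.852487; PV = 23,900 × 0.852487 = 20,374.4376

CHF 20,374.44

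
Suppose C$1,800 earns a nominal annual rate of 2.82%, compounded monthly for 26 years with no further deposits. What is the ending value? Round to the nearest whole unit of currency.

Periodic rate i = 0.0282/12 = 0.00235; n = 26 × 12 = 312 periods.
1,800 × (1+0.00235)^312 = 1,800 × 2.079942 = 3,743.8950

C$3,744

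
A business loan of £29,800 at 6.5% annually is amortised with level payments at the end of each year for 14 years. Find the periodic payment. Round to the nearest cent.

Annuity-PV factor = 9.013842; PMT = 29800 / 9.013842 = 3,306.0263

£3,306.03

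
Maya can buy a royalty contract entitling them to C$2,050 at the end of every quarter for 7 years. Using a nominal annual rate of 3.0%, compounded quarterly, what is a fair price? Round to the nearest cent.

C$51,599.96

i = 0.03/4 = 0.0075 per quarter; n = 7·4 = 28.
PV = 2050 × [1 − (1+0.0075)^(−28)] / 0.0075 = 2050 × 25.170713 = 51,599.9607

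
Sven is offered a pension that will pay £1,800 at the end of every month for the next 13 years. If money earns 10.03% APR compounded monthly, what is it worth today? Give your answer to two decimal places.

With 12 periods per year: i = 0.00835833, n = 156.
Annuity factor a(156|0.00835833) = 86.985512; PV = 1800 × 86.985512 = 156,573.9218

£156,573.92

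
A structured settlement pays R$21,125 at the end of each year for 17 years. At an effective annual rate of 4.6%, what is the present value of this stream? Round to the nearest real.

Annuity factor a(17|0.046) = 11.618594; PV = 21125 × 11.618594 = 245,442.7990

R$245,443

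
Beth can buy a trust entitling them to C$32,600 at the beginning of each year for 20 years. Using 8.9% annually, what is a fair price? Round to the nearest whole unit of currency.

PV = 32600 × [1 − (1+0.089)^(−20)] / 0.089 × (1+i) = 32600 × 10.012234 = 326,398.8335
Payments are at the start of each period, so multiply by (1+i).

C$326,399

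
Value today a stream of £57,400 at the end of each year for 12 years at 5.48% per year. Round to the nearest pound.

£495,254

Annuity factor a(12|0.0548) = 8.628111; PV = 57400 × 8.628111 = 495,253.5479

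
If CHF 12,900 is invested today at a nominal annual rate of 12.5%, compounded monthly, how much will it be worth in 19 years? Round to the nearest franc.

CHF 136,995

With 12 periods per year: i = 0.0104167, n = 228.
12,900 × (1+0.0104167)^228 = 12,900 × 10.619750 = 136,994.7708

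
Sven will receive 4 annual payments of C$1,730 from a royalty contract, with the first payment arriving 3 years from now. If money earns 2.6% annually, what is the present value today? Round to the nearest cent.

C$6,167.68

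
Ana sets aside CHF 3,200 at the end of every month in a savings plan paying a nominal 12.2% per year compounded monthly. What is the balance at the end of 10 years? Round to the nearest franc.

CHF 744,830

i = 0.122/12 = 0.0101667 per month; n = 10·12 = 120.
FV = 3200 × [(1+0.0101667)^120 − 1] / 0.0101667 = 3200 × 232.759373 = 744,829.9923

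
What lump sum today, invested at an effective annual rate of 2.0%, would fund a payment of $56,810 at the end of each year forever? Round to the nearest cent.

PV = C/r = 56810/0.02 = 2,840,500.0000

$2,840,500.00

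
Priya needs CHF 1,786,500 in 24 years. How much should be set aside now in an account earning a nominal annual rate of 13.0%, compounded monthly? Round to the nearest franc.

With 12 periods per year: i = 0.0108333, n = 288.
PV = FV·(1+i)^(−n) = 1,786,500 × 0.044904 = 80,221.5839

CHF 80,222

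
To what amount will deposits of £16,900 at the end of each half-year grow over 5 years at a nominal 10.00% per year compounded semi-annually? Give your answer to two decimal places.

£212,566.38

Periodic rate i = 0.1/2 = 0.05; n = 5 × 2 = 10 periods.
FV = PMT · [(1+i)^n − 1] / i = 16900 · 12.577893 = 212,566.3839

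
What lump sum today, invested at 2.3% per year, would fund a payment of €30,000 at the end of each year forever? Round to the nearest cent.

€1,304,347.83

PV = PMT / i = 30000 / 0.023 = 1,304,347.8261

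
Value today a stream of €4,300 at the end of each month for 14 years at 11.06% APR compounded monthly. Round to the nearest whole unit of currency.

€366,658

With 12 periods per year: i = 0.00921667, n = 168.
Annuity factor a(168|0.00921667) = 85.269345; PV = 4300 × 85.269345 = 366,658.1816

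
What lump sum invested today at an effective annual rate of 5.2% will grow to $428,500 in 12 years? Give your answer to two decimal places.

$233,217.94

Discount factor = (1+0.052)^(−12) = 0.544266; PV = 428,500 × 0.544266 = 233,217.9365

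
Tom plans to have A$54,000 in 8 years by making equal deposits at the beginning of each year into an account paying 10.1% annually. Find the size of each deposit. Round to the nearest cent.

A$4,273.26

PMT = 54000 / ( [(1+0.101)^8 − 1] / 0.101 × (1+i) ) = 54000 / 12.636736 = 4,273.2555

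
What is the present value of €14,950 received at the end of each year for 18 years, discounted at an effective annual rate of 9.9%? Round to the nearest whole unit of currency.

€123,401

PV = 14950 × [1 − (1+0.099)^(−18)] / 0.099 = 14950 × 8.254268 = 123,401.3008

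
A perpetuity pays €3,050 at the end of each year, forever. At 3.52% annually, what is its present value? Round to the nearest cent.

€86,647.73

PV = PMT / i = 3050 / 0.0352 = 86,647.7273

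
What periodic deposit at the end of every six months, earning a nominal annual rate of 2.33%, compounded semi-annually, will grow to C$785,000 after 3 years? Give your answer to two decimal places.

C$127,074.30

With 2 periods per year: i = 0.01165, n = 6.
FV-annuity factor = 6.177488; PMT = 785000 / 6.177488 = 127,074.3002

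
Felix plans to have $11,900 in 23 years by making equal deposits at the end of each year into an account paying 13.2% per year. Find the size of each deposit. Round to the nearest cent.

$96.27

FV-annuity factor = 123.612175; PMT = 11900 / 123.612175 = 96.2688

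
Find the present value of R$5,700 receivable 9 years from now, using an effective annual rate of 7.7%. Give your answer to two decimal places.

Discount factor = (1+0.077)^(−9) = 0.512931; PV = 5,700 × 0.512931 = 2,923.7048

R$2,923.70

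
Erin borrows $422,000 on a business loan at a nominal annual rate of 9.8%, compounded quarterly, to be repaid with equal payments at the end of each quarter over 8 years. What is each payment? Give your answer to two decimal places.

$19,178.66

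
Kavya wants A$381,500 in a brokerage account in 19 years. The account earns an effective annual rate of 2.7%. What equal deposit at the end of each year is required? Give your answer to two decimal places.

FV-annuity factor = 24.406282; PMT = 381500 / 24.406282 = 15,631.2218

A$15,631.22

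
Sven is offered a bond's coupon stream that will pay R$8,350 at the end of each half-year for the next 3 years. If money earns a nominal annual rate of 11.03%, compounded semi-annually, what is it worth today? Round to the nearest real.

R$41,693

i = 0.1103/2 = 0.05515 per half-year; n = 3·2 = 6.
PV = PMT · [1 − (1+i)^(−n)] / i = 8350 · 4.993156 = 41,692.8524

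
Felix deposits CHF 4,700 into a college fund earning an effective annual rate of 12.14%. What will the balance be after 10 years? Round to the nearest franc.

CHF 14,781

FV = PV·(1+i)^n = 4,700 × 3.144890 = 14,780.9850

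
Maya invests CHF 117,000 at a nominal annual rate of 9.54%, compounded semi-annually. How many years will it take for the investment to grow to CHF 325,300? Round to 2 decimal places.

10.97 years

Periodic rate i = 0.0954/2 = 0.0477.
n = ln(325300/117000) / ln(1+0.0477) = ln(2.78034) / 0.046597 = 21.9449 half-years
= 21.9449/2 years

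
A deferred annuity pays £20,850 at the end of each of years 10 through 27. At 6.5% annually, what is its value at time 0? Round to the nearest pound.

PV at t=9 (ordinary 18-year annuity): 20850 × a(18|0.065) = 20850 × 10.432466 = 217,516.9241
PV₀ = 217,516.9241 / (1+0.065)^9 = 217,516.9241 / 1.762570 = 123,408.9290

£123,409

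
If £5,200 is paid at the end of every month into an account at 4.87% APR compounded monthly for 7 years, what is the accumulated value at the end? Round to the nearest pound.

With 12 periods per year: i = 0.00405833, n = 84.
FV = 5200 × [(1+0.00405833)^84 − 1] / 0.00405833 = 5200 × 99.854497 = 519,243.3840

£519,243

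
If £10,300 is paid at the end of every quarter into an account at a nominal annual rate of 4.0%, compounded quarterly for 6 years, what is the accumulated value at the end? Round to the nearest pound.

£277,827

i = 0.04/4 = 0.01 per quarter; n = 6·4 = 24.
FV = 10300 × [(1+0.01)^24 − 1] / 0.01 = 10300 × 26.973465 = 277,826.6880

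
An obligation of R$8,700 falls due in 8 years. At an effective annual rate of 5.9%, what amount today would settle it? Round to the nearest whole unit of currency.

Discount factor = (1+0.059)^(−8) = 0.632168; PV = 8,700 × 0.632168 = 5,499.8592

R$5,500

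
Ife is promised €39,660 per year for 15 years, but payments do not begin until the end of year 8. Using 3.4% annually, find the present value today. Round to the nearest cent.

€364,047.15

PV at t=7 (ordinary 15-year annuity): 39660 × a(15|0.034) = 39660 × 11.599752 = 460,046.1556
PV₀ = 460,046.1556 / (1+0.034)^7 = 460,046.1556 / 1.263699 = 364,047.1493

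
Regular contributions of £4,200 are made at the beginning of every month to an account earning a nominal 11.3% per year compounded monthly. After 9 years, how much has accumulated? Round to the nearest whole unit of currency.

£788,674

With 12 periods per year: i = 0.00941667, n = 108.
FV = 4200 × [(1+0.00941667)^108 − 1] / 0.00941667 × (1+i) = 4200 × 187.779597 = 788,674.3077
Payments are at the start of each period, so multiply by (1+i).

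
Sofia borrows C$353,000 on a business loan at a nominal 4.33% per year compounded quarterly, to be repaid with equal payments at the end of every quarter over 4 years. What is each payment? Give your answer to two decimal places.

C$24,147.14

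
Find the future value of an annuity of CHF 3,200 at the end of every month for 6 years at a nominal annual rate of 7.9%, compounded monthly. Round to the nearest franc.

Periodic rate i = 0.079/12 = 0.00658333; n = 6 × 12 = 72 periods.
Accumulation factor s(72|0.00658333) = 91.733692; FV = 3200 × 91.733692 = 293,547.8152

CHF 293,548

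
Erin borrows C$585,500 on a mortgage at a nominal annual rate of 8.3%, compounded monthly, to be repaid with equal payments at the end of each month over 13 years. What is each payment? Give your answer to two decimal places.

C$6,147.10

Periodic rate i = 0.083/12 = 0.00691667; n = 13 × 12 = 156 periods.
Annuity-PV factor = 95.248149; PMT = 585500 / 95.248149 = 6,147.1011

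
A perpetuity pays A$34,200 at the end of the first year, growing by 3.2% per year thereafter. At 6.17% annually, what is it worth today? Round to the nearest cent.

A$1,151,515.15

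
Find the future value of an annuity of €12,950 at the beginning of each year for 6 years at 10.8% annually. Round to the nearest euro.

€112,967

FV = PMT · [(1+i)^n − 1] / i × (1+i) = 12950 · 8.723291 = 112,966.6235
(annuity-due: payments at period start, so ×(1+i).)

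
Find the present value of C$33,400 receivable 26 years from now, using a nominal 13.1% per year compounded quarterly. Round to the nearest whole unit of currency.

C$1,170

With 4 periods per year: i = 0.03275, n = 104.
PV = 33,400 / (1 + 0.03275)^104 = 33,400 / 28.543103 = 1,170.1601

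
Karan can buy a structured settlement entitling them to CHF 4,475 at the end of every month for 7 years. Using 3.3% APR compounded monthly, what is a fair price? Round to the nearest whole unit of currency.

CHF 335,233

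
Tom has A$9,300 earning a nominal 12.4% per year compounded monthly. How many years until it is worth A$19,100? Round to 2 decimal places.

Periodic rate i = 0.124/12 = 0.0103333.
n = ln(19100/9300) / ln(1+0.0103333) = ln(2.05376) / 0.010280 = 70.0051 months
= 70.0051/12 years

5.83 years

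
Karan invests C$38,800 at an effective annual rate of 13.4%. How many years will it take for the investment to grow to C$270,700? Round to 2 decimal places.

n = ln(270700/38800) / ln(1+0.134) = ln(6.97680) / 0.125751 = 15.4479 years

15.45 years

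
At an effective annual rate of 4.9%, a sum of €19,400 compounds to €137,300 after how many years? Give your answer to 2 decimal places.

40.91 years

(1+i)^n = 137300/19400 = 7.07732, so n = ln 7.07732 / ln 1.049 = 40.9073 years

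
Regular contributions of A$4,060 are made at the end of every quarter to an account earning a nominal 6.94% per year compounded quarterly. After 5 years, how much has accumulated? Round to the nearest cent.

A$96,085.74

With 4 periods per year: i = 0.01735, n = 20.
FV = 4060 × [(1+0.01735)^20 − 1] / 0.01735 = 4060 × 23.666438 = 96,085.7376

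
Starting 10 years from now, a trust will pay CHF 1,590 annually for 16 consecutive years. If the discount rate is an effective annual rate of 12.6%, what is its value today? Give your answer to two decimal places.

Value one period before first payment (t=9): 1590 × [1 − (1+0.126)^(−16)] / 0.126 = 1590 × 6.747964 = 10,729.2629
PV₀ = 10,729.2629 / (1+0.126)^9 = 10,729.2629 / 2.909682 = 3,687.4350

CHF 3,687.43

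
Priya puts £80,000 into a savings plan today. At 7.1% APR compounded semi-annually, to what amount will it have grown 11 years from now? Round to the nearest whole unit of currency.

£172,342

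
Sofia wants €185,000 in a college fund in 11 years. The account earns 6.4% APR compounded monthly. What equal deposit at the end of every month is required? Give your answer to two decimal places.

€969.18

Periodic rate i = 0.064/12 = 0.00533333; n = 11 × 12 = 132 periods.
FV-annuity factor = 190.883473; PMT = 185000 / 190.883473 = 969.1777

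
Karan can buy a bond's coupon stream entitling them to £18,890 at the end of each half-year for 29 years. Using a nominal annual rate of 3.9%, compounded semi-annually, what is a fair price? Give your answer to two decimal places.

Periodic rate i = 0.039/2 = 0.0195; n = 29 × 2 = 58 periods.
Annuity factor a(58|0.0195) = 34.551662; PV = 18890 × 34.551662 = 652,680.8982

£652,680.90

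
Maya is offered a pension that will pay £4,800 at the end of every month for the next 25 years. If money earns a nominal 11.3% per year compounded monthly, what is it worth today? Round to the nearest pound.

With 12 periods per year: i = 0.00941667, n = 300.
PV = PMT · [1 − (1+i)^(−n)] / i = 4800 · 99.812622 = 479,100.5852

£479,101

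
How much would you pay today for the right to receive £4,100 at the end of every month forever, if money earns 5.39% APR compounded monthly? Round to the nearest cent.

Periodic rate i = 0.0539/12 = 0.00449167.
PV = PMT / i = 4100 / 0.00449167 = 912,801.4842

£912,801.48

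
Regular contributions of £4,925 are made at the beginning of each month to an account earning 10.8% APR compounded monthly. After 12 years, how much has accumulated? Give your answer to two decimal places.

i = 0.108/12 = 0.009 per month; n = 12·12 = 144.
FV = 4925 × [(1+0.009)^144 − 1] / 0.009 × (1+i) = 4925 × 295.247213 = 1,454,092.5224
Payments are at the start of each period, so multiply by (1+i).

£1,454,092.52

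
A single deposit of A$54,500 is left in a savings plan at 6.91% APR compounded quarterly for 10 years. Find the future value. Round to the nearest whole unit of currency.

Periodic rate i = 0.0691/4 = 0.017275; n = 10 × 4 = 40 periods.
FV = PV·(1+i)^n = 54,500 × 1.983969 = 108,126.3065

A$108,126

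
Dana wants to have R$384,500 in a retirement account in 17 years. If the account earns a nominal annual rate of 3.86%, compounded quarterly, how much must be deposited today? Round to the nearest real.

With 4 periods per year: i = 0.00965, n = 68.
Discount factor = (1+0.00965)^(−68) = 0.520454; PV = 384,500 × 0.520454 = 200,114.5057

R$200,115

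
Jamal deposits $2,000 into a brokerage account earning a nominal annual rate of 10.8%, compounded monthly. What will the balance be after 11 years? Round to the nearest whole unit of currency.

$6,526

With 12 periods per year: i = 0.009, n = 132.
FV = 2,000 × (1 + 0.009)^132 = 6,526.2535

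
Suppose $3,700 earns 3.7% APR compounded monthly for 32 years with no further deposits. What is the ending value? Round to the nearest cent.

i = 0.037/12 = 0.00308333 per month; n = 32·12 = 384.
3,700 × (1+0.00308333)^384 = 3,700 × 3.261471 = 12,067.4438

$12,067.44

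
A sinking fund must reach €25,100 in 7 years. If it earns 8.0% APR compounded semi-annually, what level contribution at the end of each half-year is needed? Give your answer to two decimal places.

€1,372.19

Periodic rate i = 0.08/2 = 0.04; n = 7 × 2 = 14 periods.
FV-annuity factor = 18.291911; PMT = 25100 / 18.291911 = 1,372.1912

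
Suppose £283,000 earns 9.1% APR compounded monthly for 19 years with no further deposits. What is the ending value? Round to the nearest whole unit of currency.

Periodic rate i = 0.091/12 = 0.00758333; n = 19 × 12 = 228 periods.
283,000 × (1+0.00758333)^228 = 283,000 × 5.598379 = 1,584,341.3720

£1,584,341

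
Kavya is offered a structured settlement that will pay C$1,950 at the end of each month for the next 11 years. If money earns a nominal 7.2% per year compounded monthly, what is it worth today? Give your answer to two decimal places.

i = 0.072/12 = 0.006 per month; n = 11·12 = 132.
PV = 1950 × [1 − (1+0.006)^(−132)] / 0.006 = 1950 × 90.998137 = 177,446.3673

C$177,446.37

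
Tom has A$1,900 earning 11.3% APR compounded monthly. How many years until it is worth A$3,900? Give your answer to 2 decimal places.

Periodic rate i = 0.113/12 = 0.00941667.
n = ln(3900/1900) / ln(1+0.00941667) = ln(2.05263) / 0.009373 = 76.7260 months
= 76.7260/12 years

6.39 years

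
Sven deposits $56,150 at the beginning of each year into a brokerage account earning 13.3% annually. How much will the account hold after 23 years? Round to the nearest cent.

$7,974,768.57

FV = PMT · [(1+i)^n − 1] / i × (1+i) = 56150 · 142.026154 = 7,974,768.5689
(annuity-due: payments at period start, so ×(1+i).)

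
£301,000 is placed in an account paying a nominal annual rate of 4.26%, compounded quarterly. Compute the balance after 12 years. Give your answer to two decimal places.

i = 0.0426/4 = 0.01065 per quarter; n = 12·4 = 48.
FV = 301,000 × (1 + 0.01065)^48 = 500,499.8499

£500,499.85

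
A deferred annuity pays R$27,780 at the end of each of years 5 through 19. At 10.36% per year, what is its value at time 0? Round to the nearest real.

R$139,565

Value one period before first payment (t=4): 27780 × [1 − (1+0.1036)^(−15)] / 0.1036 = 27780 × 7.452296 = 207,024.7811
Discount back 4 years: 207,024.7811 × (1+0.1036)^(−4) = 207,024.7811 × 0.674145 = 139,564.6938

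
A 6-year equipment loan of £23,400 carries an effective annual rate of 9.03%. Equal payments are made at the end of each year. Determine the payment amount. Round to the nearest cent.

PMT = 23400 / ( [1 − (1+0.0903)^(−6)] / 0.0903 ) = 23400 / 4.481909 = 5,220.9895

£5,220.99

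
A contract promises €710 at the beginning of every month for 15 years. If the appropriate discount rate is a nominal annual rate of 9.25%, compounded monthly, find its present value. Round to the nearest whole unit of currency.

€69,518

i = 0.0925/12 = 0.00770833 per month; n = 15·12 = 180.
PV = 710 × [1 − (1+0.00770833)^(−180)] / 0.00770833 × (1+i) = 710 × 97.912542 = 69,517.9048
(annuity-due: payments at period start, so ×(1+i).)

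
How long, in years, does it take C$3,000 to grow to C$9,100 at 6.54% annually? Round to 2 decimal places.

17.52 years

n = ln(9100/3000) / ln(1+0.0654) = ln(3.03333) / 0.063350 = 17.5163 years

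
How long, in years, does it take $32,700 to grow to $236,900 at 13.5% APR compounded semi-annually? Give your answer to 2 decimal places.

15.16 years

Periodic rate i = 0.135/2 = 0.0675.
n = ln(236900/32700) / ln(1+0.0675) = ln(7.24465) / 0.065319 = 30.3166 half-years
= 30.3166/2 years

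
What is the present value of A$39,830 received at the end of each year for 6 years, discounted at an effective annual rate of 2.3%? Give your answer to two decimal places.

Annuity factor a(6|0.023) = 5.545159; PV = 39830 × 5.545159 = 220,863.6677

A$220,863.67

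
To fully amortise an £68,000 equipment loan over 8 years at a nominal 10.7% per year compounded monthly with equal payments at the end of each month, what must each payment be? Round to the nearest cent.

i = 0.107/12 = 0.00891667 per month; n = 8·12 = 96.
PMT = 68000 / ( [1 − (1+0.00891667)^(−96)] / 0.00891667 ) = 68000 / 64.320784 = 1,057.2010

£1,057.20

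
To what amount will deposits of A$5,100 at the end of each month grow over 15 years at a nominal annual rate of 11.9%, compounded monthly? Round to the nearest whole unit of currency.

Periodic rate i = 0.119/12 = 0.00991667; n = 15 × 12 = 180 periods.
Accumulation factor s(180|0.00991667) = 494.864850; FV = 5100 × 494.864850 = 2,523,810.7375

A$2,523,811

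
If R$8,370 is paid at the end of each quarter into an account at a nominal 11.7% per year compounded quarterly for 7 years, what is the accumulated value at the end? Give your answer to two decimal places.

Periodic rate i = 0.117/4 = 0.02925; n = 7 × 4 = 28 periods.
FV = PMT · [(1+i)^n − 1] / i = 8370 · 42.452522 = 355,327.6099

R$355,327.61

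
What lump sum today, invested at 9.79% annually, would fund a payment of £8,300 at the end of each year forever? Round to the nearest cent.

PV = C/r = 8300/0.0979 = 84,780.3882

£84,780.39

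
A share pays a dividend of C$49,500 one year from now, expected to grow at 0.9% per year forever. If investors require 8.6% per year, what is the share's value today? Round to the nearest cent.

C$642,857.14

PV = PMT / (i − g) = 49500 / (0.086 − 0.009) = 49500 / 0.077000 = 642,857.1429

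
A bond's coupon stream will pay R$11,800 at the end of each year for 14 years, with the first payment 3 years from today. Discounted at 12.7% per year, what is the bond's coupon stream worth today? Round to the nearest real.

R$59,435

PV at t=2 (ordinary 14-year annuity): 11800 × a(14|0.127) = 11800 × 6.397421 = 75,489.5624
PV₀ = 75,489.5624 / (1+0.127)^2 = 75,489.5624 / 1.270129 = 59,434.5632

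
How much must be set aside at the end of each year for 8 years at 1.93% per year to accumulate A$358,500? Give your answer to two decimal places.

FV-annuity factor = 8.561771; PMT = 358500 / 8.561771 = 41,872.1804

A$41,872.18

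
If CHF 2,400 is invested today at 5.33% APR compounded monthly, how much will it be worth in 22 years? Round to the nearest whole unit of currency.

CHF 7,733

Periodic rate i = 0.0533/12 = 0.00444167; n = 22 × 12 = 264 periods.
2,400 × (1+0.00444167)^264 = 2,400 × 3.222004 = 7,732.8097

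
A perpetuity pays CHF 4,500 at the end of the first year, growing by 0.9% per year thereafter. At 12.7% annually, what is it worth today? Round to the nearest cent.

CHF 38,135.59

PV = D₁/(r − g) = 4500/(0.127 − 0.009) = 38,135.5932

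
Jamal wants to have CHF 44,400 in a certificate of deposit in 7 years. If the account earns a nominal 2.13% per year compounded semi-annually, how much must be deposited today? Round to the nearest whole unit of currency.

Periodic rate i = 0.0213/2 = 0.01065; n = 7 × 2 = 14 periods.
Discount factor = (1+0.01065)^(−14) = 0.862162; PV = 44,400 × 0.862162 = 38,280.0103

CHF 38,280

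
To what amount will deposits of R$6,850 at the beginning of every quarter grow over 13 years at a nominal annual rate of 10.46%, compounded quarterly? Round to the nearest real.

R$760,149

i = 0.1046/4 = 0.02615 per quarter; n = 13·4 = 52.
FV = PMT · [(1+i)^n − 1] / i × (1+i) = 6850 · 110.970633 = 760,148.8348
Payments are at the start of each period, so multiply by (1+i).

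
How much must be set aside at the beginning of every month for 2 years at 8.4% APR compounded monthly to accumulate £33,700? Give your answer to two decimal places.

£1,285.42

With 12 periods per year: i = 0.007, n = 24.
FV-annuity factor × (1+i) = 26.217170; PMT = 33700 / 26.217170 = 1,285.4172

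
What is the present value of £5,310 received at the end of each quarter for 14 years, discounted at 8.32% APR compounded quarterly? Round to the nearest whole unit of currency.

i = 0.0832/4 = 0.0208 per quarter; n = 14·4 = 56.
Annuity factor a(56|0.0208) = 32.897348; PV = 5310 × 32.897348 = 174,684.9154

£174,685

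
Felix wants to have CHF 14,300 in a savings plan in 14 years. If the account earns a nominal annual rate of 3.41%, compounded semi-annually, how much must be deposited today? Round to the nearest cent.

CHF 8,907.41

i = 0.0341/2 = 0.01705 per half-year; n = 14·2 = 28.
PV = FV·(1+i)^(−n) = 14,300 × 0.622896 = 8,907.4116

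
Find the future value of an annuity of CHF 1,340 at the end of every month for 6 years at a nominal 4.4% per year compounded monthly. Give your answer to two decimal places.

CHF 110,184.42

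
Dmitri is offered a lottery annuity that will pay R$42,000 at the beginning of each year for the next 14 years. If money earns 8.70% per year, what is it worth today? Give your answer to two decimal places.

PV = 42000 × [1 − (1+0.087)^(−14)] / 0.087 × (1+i) = 42000 × 8.608308 = 361,548.9214
Payments are at the start of each period, so multiply by (1+i).

R$361,548.92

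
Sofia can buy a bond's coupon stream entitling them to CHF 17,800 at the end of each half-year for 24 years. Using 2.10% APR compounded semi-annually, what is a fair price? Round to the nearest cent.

CHF 668,434.34

With 2 periods per year: i = 0.0105, n = 48.
PV = PMT · [1 − (1+i)^(−n)] / i = 17800 · 37.552491 = 668,434.3446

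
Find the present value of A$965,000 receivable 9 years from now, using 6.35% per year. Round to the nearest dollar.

A$554,485

PV = 965,000 / (1 + 0.0635)^9 = 965,000 / 1.740353 = 554,485.0806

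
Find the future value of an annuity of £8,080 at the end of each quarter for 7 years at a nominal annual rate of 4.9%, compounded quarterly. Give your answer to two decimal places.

£267,949.48

With 4 periods per year: i = 0.01225, n = 28.
Accumulation factor s(28|0.01225) = 33.162064; FV = 8080 × 33.162064 = 267,949.4807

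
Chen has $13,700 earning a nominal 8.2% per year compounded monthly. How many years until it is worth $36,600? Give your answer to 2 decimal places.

Periodic rate i = 0.082/12 = 0.00683333.
n = ln(36600/13700) / ln(1+0.00683333) = ln(2.67153) / 0.006810 = 144.2936 months
= 144.2936/12 years

12.02 years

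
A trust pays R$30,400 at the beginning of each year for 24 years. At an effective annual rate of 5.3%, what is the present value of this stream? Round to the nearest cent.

PV = PMT · [1 − (1+i)^(−n)] / i × (1+i) = 30400 · 14.115226 = 429,102.8793
(Beginning-of-period payments → annuity-due factor ×(1+i).)

R$429,102.88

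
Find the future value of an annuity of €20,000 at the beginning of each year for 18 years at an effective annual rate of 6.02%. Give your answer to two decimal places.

€656,566.26

FV = 20000 × [(1+0.0602)^18 − 1] / 0.0602 × (1+i) = 20000 × 32.828313 = 656,566.2555
(annuity-due: payments at period start, so ×(1+i).)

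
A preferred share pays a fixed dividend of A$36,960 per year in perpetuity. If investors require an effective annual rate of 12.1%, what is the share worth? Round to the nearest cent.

A$305,454.55

PV = C/r = 36960/0.121 = 305,454.5455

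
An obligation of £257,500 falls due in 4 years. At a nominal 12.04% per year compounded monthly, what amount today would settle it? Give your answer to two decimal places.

Periodic rate i = 0.1204/12 = 0.0100333; n = 4 × 12 = 48 periods.
PV = FV·(1+i)^(−n) = 257,500 × 0.619279 = 159,464.2417

£159,464.24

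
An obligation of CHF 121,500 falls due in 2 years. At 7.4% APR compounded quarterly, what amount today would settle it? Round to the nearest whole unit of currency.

CHF 104,927

i = 0.074/4 = 0.0185 per quarter; n = 2·4 = 8.
PV = 121,500 / (1 + 0.0185)^8 = 121,500 / 1.157946 = 104,927.1825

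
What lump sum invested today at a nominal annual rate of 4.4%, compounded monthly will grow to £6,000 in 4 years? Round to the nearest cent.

£5,033.33

With 12 periods per year: i = 0.00366667, n = 48.
PV = 6,000 / (1 + 0.00366667)^48 = 6,000 / 1.192054 = 5,033.3278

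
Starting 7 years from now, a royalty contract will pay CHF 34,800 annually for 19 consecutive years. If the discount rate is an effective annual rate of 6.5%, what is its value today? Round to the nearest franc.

PV at t=6 (ordinary 19-year annuity): 34800 × a(19|0.065) = 34800 × 10.734710 = 373,567.9156
PV₀ = 373,567.9156 / (1+0.065)^6 = 373,567.9156 / 1.459142 = 256,018.8383

CHF 256,019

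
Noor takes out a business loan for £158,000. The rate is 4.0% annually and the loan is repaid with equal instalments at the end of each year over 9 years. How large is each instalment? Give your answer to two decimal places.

£21,249.89

Annuity-PV factor = 7.435332; PMT = 158000 / 7.435332 = 21,249.8928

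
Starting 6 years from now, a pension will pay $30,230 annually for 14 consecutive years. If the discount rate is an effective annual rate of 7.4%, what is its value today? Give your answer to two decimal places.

PV at t=5 (ordinary 14-year annuity): 30230 × a(14|0.074) = 30230 × 8.539484 = 258,148.6071
Discount back 5 years: 258,148.6071 × (1+0.074)^(−5) = 258,148.6071 × 0.699808 = 180,654.3316

$180,654.33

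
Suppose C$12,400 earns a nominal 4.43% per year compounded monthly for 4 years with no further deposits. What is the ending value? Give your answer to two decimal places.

C$14,799.16

With 12 periods per year: i = 0.00369167, n = 48.
FV = PV·(1+i)^n = 12,400 × 1.193480 = 14,799.1566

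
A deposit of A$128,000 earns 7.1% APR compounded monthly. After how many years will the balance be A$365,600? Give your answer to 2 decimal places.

14.83 years

Periodic rate i = 0.071/12 = 0.00591667.
(1+i)^n = 365600/128000 = 2.85625, so n = ln 2.85625 / ln 1.00592 = 177.9061 months
= 177.9061/12 years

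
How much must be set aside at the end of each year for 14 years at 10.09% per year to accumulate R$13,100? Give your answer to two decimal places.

R$465.22

PMT = 13100 / ( [(1+0.1009)^14 − 1] / 0.1009 ) = 13100 / 28.158861 = 465.2177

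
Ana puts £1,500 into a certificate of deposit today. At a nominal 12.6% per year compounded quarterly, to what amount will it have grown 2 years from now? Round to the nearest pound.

£1,922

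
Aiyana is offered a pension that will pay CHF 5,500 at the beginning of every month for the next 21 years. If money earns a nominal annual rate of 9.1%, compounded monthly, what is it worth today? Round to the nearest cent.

With 12 periods per year: i = 0.00758333, n = 252.
Annuity factor a(252|0.00758333) × (1+i) = 113.070415; PV = 5500 × 113.070415 = 621,887.2852
(Beginning-of-period payments → annuity-due factor ×(1+i).)

CHF 621,887.29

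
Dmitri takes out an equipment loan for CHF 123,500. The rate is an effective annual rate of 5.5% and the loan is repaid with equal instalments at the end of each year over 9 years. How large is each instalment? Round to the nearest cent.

Annuity-PV factor = 6.952195; PMT = 123500 / 6.952195 = 17,764.1731

CHF 17,764.17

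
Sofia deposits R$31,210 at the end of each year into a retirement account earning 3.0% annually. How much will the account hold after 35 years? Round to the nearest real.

R$1,887,022

FV = 31210 × [(1+0.03)^35 − 1] / 0.03 = 31210 × 60.462082 = 1,887,021.5734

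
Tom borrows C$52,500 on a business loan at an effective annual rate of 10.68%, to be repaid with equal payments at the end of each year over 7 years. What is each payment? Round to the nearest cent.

PMT = 52500 / ( [1 − (1+0.1068)^(−7)] / 0.1068 ) = 52500 / 4.761316 = 11,026.3628

C$11,026.36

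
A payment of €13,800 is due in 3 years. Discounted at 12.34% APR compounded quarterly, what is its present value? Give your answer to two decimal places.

€9,583.70

i = 0.1234/4 = 0.03085 per quarter; n = 3·4 = 12.
Discount factor = (1+0.03085)^(−12) = 0.694471; PV = 13,800 × 0.694471 = 9,583.7038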